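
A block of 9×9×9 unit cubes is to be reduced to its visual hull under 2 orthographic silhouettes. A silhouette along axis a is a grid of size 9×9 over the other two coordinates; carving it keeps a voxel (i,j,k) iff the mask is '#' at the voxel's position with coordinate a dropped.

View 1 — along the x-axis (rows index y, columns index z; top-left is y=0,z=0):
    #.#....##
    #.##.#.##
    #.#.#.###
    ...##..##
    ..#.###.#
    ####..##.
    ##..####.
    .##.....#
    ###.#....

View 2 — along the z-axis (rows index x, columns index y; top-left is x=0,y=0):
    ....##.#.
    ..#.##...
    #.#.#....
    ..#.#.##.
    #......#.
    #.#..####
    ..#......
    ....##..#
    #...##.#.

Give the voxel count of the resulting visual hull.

full grid |V| = 729
V1 x: intersect with YZ mask (44 set) -- 396 left
V2 z: intersect with XY mask (29 set) -- 141 left

remaining voxels: 141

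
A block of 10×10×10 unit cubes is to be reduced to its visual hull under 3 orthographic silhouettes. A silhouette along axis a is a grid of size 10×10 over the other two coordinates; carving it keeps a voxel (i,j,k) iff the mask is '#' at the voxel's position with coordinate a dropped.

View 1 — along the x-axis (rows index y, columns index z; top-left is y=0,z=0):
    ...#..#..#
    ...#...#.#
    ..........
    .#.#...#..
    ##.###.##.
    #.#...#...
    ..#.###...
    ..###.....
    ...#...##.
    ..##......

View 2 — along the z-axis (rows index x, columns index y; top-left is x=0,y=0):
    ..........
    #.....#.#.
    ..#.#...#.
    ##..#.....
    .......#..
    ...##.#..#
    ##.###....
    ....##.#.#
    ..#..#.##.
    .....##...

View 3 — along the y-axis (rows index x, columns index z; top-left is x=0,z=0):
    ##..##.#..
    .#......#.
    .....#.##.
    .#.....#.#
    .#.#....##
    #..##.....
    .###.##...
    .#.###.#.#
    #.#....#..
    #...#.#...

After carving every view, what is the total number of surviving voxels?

remaining voxels: 44

full grid |V| = 1000
V1 x: intersect with YZ mask (31 set) -- 310 left
V2 z: intersect with XY mask (29 set) -- 102 left
V3 y: intersect with XZ mask (37 set) -- 44 left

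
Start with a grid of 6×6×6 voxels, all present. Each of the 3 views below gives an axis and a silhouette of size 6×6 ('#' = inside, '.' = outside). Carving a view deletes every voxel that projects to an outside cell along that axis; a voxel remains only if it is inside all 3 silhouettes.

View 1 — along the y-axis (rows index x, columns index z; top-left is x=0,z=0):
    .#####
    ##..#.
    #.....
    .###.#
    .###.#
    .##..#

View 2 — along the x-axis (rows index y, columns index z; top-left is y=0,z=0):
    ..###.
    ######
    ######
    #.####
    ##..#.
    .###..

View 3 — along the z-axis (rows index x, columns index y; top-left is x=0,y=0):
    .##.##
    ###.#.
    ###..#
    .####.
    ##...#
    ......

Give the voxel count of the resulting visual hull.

48 voxels

initial block: 6^3 = 216
  1. axis=1 (XZ plane), |mask|=20  ⇒  voxels=120
  2. axis=0 (YZ plane), |mask|=26  ⇒  voxels=85
  3. axis=2 (XY plane), |mask|=19  ⇒  voxels=48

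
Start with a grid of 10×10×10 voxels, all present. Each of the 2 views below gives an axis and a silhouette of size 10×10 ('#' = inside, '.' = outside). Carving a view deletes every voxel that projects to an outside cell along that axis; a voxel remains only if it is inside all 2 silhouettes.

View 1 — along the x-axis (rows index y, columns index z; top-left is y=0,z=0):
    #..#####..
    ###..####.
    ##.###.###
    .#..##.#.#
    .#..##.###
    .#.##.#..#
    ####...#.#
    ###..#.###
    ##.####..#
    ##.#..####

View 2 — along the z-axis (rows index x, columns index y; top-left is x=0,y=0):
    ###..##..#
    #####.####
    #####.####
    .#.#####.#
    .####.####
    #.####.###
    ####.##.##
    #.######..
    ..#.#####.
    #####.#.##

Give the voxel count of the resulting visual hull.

voxel count = 489

full grid |V| = 1000
after view 1 [x-axis, 64 of 100 cells solid] → remaining = 640
after view 2 [z-axis, 76 of 100 cells solid] → remaining = 489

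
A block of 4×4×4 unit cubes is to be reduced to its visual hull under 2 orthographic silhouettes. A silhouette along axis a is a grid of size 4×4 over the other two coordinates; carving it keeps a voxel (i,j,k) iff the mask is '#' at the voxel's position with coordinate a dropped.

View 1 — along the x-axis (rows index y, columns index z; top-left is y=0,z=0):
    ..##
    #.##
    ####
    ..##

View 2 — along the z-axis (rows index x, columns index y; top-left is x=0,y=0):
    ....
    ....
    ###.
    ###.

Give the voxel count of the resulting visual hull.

initial block: 4^3 = 64
carve view 1 (along x, YZ-mask fill 11/16): 44 voxels remain
carve view 2 (along z, XY-mask fill 6/16): 18 voxels remain

remaining voxels: 18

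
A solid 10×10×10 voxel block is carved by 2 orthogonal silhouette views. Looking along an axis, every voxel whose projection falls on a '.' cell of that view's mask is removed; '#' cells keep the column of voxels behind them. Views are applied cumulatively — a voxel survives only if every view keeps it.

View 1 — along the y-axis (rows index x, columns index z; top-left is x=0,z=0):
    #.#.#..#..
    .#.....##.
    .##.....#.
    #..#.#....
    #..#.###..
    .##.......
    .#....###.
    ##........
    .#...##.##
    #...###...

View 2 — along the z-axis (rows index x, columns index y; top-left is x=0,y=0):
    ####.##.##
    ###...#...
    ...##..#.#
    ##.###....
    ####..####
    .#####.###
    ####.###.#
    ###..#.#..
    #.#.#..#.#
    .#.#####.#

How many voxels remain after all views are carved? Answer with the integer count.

222 voxels

full grid |V| = 1000
V1 y: intersect with XZ mask (35 set) -- 350 left
V2 z: intersect with XY mask (62 set) -- 222 left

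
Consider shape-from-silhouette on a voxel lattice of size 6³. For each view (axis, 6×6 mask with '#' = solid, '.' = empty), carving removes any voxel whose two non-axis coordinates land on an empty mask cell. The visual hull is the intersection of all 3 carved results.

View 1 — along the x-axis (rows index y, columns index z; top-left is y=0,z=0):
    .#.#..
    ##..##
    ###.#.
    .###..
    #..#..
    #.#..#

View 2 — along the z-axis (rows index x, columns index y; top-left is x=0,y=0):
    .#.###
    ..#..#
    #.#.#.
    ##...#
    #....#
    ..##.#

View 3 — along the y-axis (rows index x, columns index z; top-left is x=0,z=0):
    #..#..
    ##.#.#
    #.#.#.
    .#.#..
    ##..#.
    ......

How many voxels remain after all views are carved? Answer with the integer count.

initial block: 6^3 = 216
carve view 1 (along x, YZ-mask fill 18/36): 108 voxels remain
carve view 2 (along z, XY-mask fill 17/36): 51 voxels remain
carve view 3 (along y, XZ-mask fill 14/36): 18 voxels remain

|visual hull| = 18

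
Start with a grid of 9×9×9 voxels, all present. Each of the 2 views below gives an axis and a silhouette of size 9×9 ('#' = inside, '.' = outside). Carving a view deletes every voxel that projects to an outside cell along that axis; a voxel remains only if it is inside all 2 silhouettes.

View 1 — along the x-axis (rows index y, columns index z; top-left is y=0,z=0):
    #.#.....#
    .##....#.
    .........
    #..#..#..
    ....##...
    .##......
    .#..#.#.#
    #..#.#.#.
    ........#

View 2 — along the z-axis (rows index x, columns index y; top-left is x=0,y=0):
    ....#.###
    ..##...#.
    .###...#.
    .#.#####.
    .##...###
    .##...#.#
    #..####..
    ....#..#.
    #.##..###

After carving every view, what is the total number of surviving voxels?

101 voxels

start: 9×9×9 = 729 voxels
carve view 1 (along x, YZ-mask fill 22/81): 198 voxels remain
carve view 2 (along z, XY-mask fill 39/81): 101 voxels remain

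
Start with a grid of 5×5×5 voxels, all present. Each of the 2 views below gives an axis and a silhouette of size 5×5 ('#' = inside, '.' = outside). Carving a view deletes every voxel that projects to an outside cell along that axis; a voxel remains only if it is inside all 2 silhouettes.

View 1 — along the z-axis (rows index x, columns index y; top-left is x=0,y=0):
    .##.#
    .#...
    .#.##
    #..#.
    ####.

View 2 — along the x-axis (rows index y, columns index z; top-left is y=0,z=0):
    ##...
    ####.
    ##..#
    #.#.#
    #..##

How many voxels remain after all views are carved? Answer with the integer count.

before carving: 125 voxels (5×5×5)
step 1: project along z, AND mask (13/25) → |grid| = 65
step 2: project along x, AND mask (15/25) → |grid| = 41

|visual hull| = 41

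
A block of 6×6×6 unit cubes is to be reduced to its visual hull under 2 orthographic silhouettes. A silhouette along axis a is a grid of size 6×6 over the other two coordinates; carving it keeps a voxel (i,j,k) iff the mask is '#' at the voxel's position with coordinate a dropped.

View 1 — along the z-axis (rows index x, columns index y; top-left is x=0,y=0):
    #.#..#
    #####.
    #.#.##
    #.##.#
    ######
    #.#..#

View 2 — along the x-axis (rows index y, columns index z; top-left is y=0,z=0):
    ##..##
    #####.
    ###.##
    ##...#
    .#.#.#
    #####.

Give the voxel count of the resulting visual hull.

107 voxels

start: 6×6×6 = 216 voxels
carve view 1 (along z, XY-mask fill 25/36): 150 voxels remain
carve view 2 (along x, YZ-mask fill 25/36): 107 voxels remain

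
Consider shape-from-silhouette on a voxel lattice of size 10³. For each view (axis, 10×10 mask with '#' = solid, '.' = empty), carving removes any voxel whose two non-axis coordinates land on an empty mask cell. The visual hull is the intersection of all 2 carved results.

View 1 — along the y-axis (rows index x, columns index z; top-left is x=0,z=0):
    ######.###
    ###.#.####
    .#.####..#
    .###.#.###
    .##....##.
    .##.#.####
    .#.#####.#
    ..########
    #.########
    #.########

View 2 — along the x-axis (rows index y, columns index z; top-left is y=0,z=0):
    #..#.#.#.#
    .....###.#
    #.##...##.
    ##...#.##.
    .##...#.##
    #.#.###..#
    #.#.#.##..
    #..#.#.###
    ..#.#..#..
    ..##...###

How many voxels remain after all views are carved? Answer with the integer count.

start: 10×10×10 = 1000 voxels
carve view 1 (along y, XZ-mask fill 74/100): 740 voxels remain
carve view 2 (along x, YZ-mask fill 49/100): 367 voxels remain

voxel count = 367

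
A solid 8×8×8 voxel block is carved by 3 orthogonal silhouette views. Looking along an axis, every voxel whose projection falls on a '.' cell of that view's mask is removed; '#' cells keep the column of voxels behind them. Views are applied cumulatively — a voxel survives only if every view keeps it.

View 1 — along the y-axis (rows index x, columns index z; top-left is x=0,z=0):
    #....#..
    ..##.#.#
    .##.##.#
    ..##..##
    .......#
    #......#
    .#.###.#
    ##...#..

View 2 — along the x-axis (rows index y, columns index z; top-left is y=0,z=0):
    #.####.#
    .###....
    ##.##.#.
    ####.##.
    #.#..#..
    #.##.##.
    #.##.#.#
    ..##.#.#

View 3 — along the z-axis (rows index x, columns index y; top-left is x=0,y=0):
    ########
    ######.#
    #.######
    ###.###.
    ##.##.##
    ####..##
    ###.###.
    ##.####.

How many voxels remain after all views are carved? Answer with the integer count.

before carving: 512 voxels (8×8×8)
carve view 1 (along y, XZ-mask fill 26/64): 208 voxels remain
carve view 2 (along x, YZ-mask fill 37/64): 124 voxels remain
carve view 3 (along z, XY-mask fill 52/64): 101 voxels remain

|visual hull| = 101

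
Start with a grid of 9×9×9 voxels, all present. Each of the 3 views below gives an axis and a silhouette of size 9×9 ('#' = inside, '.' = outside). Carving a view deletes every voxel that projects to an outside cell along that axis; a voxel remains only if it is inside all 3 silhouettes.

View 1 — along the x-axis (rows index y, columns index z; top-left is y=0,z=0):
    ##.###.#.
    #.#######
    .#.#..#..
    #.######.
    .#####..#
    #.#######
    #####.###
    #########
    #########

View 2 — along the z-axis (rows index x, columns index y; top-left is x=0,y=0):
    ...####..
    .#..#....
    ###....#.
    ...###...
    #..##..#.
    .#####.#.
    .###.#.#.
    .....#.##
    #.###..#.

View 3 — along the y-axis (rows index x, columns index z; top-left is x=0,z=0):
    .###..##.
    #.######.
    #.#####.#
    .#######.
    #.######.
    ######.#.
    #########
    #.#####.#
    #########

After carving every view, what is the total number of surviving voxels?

start: 9×9×9 = 729 voxels
[1] x-view keeps 64 columns → grid now 576
[2] z-view keeps 36 columns → grid now 251
[3] y-view keeps 65 columns → grid now 206

remaining voxels: 206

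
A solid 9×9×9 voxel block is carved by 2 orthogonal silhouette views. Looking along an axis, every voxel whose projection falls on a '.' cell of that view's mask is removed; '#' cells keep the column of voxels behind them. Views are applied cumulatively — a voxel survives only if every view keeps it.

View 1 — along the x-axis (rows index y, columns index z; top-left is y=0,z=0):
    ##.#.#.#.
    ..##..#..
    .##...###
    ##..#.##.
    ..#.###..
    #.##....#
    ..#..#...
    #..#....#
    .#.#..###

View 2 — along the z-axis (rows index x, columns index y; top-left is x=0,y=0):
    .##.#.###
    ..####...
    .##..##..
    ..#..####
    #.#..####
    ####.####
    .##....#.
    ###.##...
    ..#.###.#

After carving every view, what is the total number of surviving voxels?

voxel count = 181

before carving: 729 voxels (9×9×9)
V1 x: intersect with YZ mask (36 set) -- 324 left
V2 z: intersect with XY mask (46 set) -- 181 left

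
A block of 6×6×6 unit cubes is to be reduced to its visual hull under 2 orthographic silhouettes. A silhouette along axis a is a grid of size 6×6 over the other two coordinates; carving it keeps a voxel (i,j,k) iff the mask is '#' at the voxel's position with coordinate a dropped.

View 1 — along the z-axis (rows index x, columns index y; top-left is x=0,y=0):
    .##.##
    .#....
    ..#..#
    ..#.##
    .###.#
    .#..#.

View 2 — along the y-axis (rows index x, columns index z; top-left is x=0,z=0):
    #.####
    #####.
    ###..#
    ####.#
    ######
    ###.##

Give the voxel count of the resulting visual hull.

|visual hull| = 82

initial block: 6^3 = 216
  1. axis=2 (XY plane), |mask|=16  ⇒  voxels=96
  2. axis=1 (XZ plane), |mask|=30  ⇒  voxels=82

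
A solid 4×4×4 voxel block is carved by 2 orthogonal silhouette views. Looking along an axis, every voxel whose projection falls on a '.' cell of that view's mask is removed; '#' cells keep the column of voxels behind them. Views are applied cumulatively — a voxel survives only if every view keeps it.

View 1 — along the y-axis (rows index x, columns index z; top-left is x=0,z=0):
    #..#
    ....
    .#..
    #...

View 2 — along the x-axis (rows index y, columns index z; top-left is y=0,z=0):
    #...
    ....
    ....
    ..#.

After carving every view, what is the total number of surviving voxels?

|visual hull| = 2

before carving: 64 voxels (4×4×4)
  1. axis=1 (XZ plane), |mask|=4  ⇒  voxels=16
  2. axis=0 (YZ plane), |mask|=2  ⇒  voxels=2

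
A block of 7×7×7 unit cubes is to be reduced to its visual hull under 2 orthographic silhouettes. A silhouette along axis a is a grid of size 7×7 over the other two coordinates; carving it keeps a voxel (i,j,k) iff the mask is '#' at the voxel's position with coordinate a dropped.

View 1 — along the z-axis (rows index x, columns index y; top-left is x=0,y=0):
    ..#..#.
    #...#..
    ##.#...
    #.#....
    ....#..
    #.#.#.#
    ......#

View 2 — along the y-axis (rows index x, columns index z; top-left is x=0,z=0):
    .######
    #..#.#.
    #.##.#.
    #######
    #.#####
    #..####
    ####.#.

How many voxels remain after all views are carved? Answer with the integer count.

full grid |V| = 343
V1 z: intersect with XY mask (15 set) -- 105 left
V2 y: intersect with XZ mask (36 set) -- 75 left

voxel count = 75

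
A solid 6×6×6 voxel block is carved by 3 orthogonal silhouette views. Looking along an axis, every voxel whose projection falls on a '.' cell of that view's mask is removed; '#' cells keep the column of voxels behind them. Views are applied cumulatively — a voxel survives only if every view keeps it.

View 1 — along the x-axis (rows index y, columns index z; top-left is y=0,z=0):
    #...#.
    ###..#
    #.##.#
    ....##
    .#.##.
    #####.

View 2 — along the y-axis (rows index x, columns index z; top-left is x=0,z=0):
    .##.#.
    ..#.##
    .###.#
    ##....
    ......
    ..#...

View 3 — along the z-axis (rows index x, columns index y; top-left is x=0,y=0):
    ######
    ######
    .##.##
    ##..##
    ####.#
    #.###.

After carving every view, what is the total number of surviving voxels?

full grid |V| = 216
step 1: project along x, AND mask (20/36) → |grid| = 120
step 2: project along y, AND mask (13/36) → |grid| = 42
step 3: project along z, AND mask (29/36) → |grid| = 38

|visual hull| = 38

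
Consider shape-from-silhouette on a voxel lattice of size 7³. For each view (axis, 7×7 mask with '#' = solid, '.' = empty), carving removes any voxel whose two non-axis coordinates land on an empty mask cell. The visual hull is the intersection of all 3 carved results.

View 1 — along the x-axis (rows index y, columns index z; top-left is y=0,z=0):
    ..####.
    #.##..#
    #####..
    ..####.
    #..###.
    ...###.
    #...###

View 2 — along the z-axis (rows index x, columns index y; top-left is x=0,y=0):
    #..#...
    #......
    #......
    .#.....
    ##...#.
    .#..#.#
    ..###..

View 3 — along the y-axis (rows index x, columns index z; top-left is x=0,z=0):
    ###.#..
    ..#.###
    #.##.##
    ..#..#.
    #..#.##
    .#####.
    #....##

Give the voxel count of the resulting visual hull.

full grid |V| = 343
after view 1 [x-axis, 28 of 49 cells solid] → remaining = 196
after view 2 [z-axis, 14 of 49 cells solid] → remaining = 56
after view 3 [y-axis, 27 of 49 cells solid] → remaining = 29

29 voxels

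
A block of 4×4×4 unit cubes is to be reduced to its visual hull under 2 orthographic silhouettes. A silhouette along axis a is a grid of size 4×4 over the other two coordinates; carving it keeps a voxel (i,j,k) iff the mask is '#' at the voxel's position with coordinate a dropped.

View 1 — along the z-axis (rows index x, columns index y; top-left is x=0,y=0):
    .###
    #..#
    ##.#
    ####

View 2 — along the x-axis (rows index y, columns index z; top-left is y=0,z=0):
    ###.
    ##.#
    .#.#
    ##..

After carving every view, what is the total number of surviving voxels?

start: 4×4×4 = 64 voxels
V1 z: intersect with XY mask (12 set) -- 48 left
V2 x: intersect with YZ mask (10 set) -- 30 left

voxel count = 30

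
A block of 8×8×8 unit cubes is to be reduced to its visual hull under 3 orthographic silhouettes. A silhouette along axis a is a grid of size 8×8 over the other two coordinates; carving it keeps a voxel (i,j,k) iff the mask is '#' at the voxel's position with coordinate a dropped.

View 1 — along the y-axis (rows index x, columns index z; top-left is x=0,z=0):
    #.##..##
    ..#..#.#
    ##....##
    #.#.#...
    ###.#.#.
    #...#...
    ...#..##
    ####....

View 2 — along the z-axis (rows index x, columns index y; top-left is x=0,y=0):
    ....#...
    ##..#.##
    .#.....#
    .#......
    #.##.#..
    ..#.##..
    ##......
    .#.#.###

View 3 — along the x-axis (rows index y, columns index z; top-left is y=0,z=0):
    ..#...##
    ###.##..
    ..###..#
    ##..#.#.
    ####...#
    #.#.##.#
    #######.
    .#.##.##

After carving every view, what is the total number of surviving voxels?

|visual hull| = 51

initial block: 8^3 = 512
after view 1 [y-axis, 29 of 64 cells solid] → remaining = 232
after view 2 [z-axis, 23 of 64 cells solid] → remaining = 83
after view 3 [x-axis, 38 of 64 cells solid] → remaining = 51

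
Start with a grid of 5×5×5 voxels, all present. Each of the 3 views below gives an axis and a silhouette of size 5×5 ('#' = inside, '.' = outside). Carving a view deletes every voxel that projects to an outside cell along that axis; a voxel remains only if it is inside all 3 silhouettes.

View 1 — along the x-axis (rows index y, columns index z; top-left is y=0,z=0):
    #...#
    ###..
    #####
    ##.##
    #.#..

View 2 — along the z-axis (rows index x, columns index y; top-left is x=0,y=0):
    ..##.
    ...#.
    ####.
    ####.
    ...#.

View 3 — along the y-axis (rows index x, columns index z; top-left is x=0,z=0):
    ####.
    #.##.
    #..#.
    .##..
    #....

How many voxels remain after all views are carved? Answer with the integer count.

initial block: 5^3 = 125
carve view 1 (along x, YZ-mask fill 16/25): 80 voxels remain
carve view 2 (along z, XY-mask fill 12/25): 45 voxels remain
carve view 3 (along y, XZ-mask fill 12/25): 21 voxels remain

21 voxels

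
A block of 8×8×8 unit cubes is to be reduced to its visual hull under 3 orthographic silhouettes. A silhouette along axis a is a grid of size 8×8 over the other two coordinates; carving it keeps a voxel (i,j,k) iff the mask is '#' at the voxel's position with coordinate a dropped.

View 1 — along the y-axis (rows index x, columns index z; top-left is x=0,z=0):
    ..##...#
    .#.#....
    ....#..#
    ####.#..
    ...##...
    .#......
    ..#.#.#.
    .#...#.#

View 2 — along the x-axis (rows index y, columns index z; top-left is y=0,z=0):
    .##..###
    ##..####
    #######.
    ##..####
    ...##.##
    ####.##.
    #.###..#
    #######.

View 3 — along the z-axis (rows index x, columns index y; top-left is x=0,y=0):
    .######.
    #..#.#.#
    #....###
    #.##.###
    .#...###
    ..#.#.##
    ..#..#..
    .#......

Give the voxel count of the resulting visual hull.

full grid |V| = 512
[1] y-view keeps 21 columns → grid now 168
[2] x-view keeps 46 columns → grid now 117
[3] z-view keeps 31 columns → grid now 61

voxel count = 61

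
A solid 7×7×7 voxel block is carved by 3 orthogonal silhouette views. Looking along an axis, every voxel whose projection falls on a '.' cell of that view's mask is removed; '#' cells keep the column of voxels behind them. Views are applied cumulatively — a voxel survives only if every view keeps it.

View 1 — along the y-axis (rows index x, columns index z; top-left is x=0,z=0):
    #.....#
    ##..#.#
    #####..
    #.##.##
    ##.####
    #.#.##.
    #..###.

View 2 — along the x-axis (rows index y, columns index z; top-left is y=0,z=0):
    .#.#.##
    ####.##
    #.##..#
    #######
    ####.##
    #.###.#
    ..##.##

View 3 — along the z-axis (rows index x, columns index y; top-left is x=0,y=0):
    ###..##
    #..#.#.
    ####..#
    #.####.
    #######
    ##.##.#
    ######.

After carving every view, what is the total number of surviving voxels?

before carving: 343 voxels (7×7×7)
[1] y-view keeps 30 columns → grid now 210
[2] x-view keeps 36 columns → grid now 151
[3] z-view keeps 36 columns → grid now 114

voxel count = 114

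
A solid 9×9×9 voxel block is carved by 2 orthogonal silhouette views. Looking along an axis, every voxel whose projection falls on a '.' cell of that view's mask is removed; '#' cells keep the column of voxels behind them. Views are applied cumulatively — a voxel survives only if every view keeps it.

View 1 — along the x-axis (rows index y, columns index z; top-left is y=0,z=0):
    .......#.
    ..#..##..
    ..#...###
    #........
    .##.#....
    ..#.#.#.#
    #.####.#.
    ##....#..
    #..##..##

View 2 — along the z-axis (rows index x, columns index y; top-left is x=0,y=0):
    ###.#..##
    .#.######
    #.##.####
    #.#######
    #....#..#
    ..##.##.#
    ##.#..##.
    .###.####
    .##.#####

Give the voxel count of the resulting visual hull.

start: 9×9×9 = 729 voxels
step 1: project along x, AND mask (30/81) → |grid| = 270
step 2: project along z, AND mask (55/81) → |grid| = 193

193 voxels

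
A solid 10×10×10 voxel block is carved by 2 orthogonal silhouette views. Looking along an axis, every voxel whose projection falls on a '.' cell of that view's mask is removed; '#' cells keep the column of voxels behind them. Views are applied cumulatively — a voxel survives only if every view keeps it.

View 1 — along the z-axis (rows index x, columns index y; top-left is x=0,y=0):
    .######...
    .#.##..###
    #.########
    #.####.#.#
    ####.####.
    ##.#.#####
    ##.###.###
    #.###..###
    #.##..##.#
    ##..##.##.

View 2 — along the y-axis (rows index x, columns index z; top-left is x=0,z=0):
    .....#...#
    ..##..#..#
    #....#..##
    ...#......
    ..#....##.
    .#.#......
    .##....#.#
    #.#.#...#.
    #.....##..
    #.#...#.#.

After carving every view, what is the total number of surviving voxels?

initial block: 10^3 = 1000
carve view 1 (along z, XY-mask fill 71/100): 710 voxels remain
carve view 2 (along y, XZ-mask fill 31/100): 221 voxels remain

voxel count = 221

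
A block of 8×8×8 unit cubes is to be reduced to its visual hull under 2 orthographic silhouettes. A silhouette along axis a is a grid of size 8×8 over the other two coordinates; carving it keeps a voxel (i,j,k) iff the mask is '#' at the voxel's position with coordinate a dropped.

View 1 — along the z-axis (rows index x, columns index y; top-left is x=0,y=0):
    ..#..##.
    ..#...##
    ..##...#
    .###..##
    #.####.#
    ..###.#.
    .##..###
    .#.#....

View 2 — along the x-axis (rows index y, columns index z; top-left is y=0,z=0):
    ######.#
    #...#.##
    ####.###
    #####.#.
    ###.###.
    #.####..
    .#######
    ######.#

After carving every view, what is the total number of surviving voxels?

initial block: 8^3 = 512
[1] z-view keeps 31 columns → grid now 248
[2] x-view keeps 49 columns → grid now 195

remaining voxels: 195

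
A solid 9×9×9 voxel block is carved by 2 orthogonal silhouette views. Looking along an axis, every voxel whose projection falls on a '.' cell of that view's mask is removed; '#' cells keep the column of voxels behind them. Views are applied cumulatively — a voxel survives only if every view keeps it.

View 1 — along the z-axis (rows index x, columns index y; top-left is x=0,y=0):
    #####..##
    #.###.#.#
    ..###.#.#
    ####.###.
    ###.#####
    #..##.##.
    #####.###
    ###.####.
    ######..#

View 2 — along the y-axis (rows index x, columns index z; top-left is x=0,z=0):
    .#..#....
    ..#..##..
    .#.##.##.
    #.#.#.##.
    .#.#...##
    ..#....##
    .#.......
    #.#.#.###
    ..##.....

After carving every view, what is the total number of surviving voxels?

|visual hull| = 203

start: 9×9×9 = 729 voxels
after view 1 [z-axis, 60 of 81 cells solid] → remaining = 540
after view 2 [y-axis, 31 of 81 cells solid] → remaining = 203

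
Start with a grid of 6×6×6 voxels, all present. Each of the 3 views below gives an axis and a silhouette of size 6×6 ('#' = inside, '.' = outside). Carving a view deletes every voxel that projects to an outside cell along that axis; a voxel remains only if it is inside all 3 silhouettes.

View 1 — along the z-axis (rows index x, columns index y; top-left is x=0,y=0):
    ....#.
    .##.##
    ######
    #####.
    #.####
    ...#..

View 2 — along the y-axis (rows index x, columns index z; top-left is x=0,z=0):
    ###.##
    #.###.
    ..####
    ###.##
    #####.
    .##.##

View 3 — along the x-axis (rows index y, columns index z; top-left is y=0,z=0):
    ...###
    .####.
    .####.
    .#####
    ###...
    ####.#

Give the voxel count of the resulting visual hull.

before carving: 216 voxels (6×6×6)
[1] z-view keeps 22 columns → grid now 132
[2] y-view keeps 27 columns → grid now 99
[3] x-view keeps 24 columns → grid now 67

remaining voxels: 67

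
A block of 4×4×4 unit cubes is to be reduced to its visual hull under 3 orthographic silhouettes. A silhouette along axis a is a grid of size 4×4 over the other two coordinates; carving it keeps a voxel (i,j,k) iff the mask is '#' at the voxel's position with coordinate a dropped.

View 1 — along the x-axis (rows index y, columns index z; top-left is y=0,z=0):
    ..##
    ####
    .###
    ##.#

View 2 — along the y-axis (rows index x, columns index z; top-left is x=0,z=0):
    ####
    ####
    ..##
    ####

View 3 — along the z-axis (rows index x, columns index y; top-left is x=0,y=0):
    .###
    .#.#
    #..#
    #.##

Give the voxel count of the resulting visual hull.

voxel count = 28

initial block: 4^3 = 64
[1] x-view keeps 12 columns → grid now 48
[2] y-view keeps 14 columns → grid now 43
[3] z-view keeps 10 columns → grid now 28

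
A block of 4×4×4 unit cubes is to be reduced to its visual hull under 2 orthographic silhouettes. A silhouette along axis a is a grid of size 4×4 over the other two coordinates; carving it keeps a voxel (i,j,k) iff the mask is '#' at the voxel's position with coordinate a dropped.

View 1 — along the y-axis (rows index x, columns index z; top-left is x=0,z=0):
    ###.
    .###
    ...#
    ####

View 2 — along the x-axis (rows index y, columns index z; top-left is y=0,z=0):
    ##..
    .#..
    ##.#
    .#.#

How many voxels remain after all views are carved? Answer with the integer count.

full grid |V| = 64
carve view 1 (along y, XZ-mask fill 11/16): 44 voxels remain
carve view 2 (along x, YZ-mask fill 8/16): 22 voxels remain

remaining voxels: 22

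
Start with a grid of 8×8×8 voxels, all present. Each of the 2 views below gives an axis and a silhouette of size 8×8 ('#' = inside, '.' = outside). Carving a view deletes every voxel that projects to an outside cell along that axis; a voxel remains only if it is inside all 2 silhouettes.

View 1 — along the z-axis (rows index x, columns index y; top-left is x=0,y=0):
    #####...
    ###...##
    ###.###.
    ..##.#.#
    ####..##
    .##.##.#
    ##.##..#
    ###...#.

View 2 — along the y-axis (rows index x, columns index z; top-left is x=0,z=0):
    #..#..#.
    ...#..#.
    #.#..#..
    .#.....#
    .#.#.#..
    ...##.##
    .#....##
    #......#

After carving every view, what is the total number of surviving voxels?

full grid |V| = 512
step 1: project along z, AND mask (40/64) → |grid| = 320
step 2: project along y, AND mask (22/64) → |grid| = 112

|visual hull| = 112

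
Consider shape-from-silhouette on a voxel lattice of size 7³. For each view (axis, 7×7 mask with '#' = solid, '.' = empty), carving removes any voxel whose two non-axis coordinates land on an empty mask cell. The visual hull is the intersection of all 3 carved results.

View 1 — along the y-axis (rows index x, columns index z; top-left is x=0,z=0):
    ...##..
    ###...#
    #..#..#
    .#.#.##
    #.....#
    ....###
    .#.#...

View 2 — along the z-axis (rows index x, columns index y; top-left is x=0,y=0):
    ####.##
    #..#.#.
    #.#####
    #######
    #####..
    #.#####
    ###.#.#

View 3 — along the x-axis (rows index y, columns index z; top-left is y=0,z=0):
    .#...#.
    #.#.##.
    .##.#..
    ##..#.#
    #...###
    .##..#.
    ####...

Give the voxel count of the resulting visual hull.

45 voxels

before carving: 343 voxels (7×7×7)
after view 1 [y-axis, 20 of 49 cells solid] → remaining = 140
after view 2 [z-axis, 38 of 49 cells solid] → remaining = 108
after view 3 [x-axis, 24 of 49 cells solid] → remaining = 45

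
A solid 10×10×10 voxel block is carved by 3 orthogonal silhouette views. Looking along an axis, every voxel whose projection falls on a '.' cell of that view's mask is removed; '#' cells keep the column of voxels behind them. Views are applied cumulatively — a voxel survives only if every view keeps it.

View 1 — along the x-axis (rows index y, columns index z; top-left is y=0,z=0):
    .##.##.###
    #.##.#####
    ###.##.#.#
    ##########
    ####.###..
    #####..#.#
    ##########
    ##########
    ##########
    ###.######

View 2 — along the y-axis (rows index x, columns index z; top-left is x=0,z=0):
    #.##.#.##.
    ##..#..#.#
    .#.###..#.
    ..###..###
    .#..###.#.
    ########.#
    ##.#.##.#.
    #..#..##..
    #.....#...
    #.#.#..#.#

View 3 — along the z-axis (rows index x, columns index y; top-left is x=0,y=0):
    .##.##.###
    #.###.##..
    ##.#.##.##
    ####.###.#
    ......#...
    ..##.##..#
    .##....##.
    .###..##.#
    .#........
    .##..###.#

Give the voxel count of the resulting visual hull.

full grid |V| = 1000
  1. axis=0 (YZ plane), |mask|=85  ⇒  voxels=850
  2. axis=1 (XZ plane), |mask|=53  ⇒  voxels=449
  3. axis=2 (XY plane), |mask|=51  ⇒  voxels=251

voxel count = 251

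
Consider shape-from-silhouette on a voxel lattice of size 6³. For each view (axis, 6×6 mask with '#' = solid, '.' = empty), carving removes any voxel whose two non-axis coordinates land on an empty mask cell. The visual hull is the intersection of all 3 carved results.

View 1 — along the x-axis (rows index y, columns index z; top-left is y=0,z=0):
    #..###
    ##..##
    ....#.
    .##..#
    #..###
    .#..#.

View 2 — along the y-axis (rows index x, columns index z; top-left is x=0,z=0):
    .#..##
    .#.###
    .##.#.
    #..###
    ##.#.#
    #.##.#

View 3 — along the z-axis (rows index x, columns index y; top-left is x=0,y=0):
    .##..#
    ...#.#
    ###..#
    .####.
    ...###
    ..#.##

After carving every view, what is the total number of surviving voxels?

|visual hull| = 34

full grid |V| = 216
after view 1 [x-axis, 18 of 36 cells solid] → remaining = 108
after view 2 [y-axis, 22 of 36 cells solid] → remaining = 71
after view 3 [z-axis, 19 of 36 cells solid] → remaining = 34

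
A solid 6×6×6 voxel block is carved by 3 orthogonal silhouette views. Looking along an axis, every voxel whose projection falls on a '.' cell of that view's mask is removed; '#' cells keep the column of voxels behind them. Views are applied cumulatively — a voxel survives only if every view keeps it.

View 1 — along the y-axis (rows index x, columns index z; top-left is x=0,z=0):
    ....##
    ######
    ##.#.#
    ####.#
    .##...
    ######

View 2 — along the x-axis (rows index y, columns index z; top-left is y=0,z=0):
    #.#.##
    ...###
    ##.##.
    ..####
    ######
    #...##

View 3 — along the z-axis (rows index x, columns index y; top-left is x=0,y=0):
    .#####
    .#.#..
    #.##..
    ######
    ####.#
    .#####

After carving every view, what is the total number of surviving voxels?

64 voxels

full grid |V| = 216
step 1: project along y, AND mask (25/36) → |grid| = 150
step 2: project along x, AND mask (24/36) → |grid| = 97
step 3: project along z, AND mask (26/36) → |grid| = 64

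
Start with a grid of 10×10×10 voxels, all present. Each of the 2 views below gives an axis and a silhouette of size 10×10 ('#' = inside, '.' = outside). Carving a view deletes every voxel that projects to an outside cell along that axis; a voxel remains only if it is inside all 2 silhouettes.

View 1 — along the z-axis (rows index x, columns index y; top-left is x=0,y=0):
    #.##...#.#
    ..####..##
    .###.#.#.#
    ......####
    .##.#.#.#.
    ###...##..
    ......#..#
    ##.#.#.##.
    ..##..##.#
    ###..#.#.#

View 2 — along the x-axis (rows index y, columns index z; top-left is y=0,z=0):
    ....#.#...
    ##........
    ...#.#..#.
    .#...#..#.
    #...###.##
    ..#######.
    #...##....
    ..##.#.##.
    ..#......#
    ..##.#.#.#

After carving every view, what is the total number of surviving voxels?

voxel count = 187

initial block: 10^3 = 1000
carve view 1 (along z, XY-mask fill 50/100): 500 voxels remain
carve view 2 (along x, YZ-mask fill 38/100): 187 voxels remain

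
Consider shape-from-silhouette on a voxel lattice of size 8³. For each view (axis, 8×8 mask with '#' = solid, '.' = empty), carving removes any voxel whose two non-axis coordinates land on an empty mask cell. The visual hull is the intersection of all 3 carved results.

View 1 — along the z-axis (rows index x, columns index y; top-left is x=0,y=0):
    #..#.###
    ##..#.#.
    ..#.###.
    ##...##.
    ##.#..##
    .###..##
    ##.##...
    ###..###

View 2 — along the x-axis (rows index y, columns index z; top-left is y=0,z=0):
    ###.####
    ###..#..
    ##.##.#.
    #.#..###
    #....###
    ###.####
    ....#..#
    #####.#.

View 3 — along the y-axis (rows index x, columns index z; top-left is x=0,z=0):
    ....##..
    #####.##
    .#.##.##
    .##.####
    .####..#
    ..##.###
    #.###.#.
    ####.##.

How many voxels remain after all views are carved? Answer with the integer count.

start: 8×8×8 = 512 voxels
after view 1 [z-axis, 37 of 64 cells solid] → remaining = 296
after view 2 [x-axis, 40 of 64 cells solid] → remaining = 179
after view 3 [y-axis, 41 of 64 cells solid] → remaining = 110

110 voxels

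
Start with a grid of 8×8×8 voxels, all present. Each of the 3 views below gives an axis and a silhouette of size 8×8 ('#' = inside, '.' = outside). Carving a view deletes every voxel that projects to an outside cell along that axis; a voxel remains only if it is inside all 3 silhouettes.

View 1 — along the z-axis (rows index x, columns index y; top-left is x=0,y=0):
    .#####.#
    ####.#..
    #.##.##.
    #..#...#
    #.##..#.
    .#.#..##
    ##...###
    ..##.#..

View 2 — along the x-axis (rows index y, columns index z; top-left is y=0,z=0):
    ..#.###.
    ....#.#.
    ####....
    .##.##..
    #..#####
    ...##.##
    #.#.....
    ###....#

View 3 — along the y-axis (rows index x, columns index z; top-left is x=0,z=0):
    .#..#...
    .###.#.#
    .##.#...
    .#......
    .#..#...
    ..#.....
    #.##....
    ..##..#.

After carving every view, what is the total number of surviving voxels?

46 voxels

full grid |V| = 512
  1. axis=2 (XY plane), |mask|=35  ⇒  voxels=280
  2. axis=0 (YZ plane), |mask|=30  ⇒  voxels=126
  3. axis=1 (XZ plane), |mask|=20  ⇒  voxels=46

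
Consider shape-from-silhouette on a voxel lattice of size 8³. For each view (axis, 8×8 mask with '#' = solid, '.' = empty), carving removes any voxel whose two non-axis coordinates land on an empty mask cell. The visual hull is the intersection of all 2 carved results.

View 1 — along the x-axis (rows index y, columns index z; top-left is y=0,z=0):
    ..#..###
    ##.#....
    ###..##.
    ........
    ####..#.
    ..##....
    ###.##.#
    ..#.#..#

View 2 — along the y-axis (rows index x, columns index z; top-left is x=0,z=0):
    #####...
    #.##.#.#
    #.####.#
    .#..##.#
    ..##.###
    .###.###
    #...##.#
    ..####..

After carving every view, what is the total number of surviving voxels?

|visual hull| = 137

before carving: 512 voxels (8×8×8)
step 1: project along x, AND mask (28/64) → |grid| = 224
step 2: project along y, AND mask (39/64) → |grid| = 137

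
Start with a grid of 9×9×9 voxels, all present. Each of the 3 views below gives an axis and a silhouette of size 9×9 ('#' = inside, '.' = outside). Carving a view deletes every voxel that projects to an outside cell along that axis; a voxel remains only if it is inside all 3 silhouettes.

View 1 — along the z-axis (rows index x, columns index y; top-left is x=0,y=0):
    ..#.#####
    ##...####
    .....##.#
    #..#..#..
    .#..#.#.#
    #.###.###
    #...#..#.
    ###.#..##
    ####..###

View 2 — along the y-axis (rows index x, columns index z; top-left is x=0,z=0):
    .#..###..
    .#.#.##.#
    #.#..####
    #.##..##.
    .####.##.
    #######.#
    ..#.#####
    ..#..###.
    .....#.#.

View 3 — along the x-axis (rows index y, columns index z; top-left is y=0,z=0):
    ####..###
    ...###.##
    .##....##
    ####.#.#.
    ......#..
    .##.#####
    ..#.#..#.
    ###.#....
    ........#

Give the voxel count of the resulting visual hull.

before carving: 729 voxels (9×9×9)
  1. axis=2 (XY plane), |mask|=45  ⇒  voxels=405
  2. axis=1 (XZ plane), |mask|=46  ⇒  voxels=223
  3. axis=0 (YZ plane), |mask|=38  ⇒  voxels=93

remaining voxels: 93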